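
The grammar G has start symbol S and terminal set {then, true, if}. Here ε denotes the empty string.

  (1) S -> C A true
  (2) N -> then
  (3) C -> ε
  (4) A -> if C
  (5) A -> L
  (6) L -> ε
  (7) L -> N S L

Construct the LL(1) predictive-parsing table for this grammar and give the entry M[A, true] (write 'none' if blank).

A -> L

FIRST(N) = {then}
FIRST(C) = {ε}
FIRST(L) = {ε, then}  (via N S L)
FIRST(A) = {ε, if, then}  (via L)
FIRST(S) = {if, then, true}  (via C A true)
FOLLOW(S) includes $ since S is the start symbol.
FOLLOW(A): in S->C A true, A is followed by true with FIRST {true}. Thus FOLLOW(A) = {true}.
For A -> if C: FIRST(if C) = {if}, so it goes in M[A, t] for t ∈ {if}.
For A -> L: FIRST(L) = {ε, then}, so it goes in M[A, t] for t ∈ {then}; since ε ∈ FIRST, also for every t ∈ FOLLOW(A) = {true}.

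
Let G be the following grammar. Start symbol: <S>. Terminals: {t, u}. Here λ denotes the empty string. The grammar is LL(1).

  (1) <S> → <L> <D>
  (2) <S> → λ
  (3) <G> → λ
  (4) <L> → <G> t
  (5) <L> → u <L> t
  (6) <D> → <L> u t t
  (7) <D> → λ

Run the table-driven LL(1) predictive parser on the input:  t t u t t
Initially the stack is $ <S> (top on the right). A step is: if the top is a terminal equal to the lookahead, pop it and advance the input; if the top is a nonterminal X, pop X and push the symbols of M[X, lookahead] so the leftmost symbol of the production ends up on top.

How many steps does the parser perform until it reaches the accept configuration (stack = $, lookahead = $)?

step 1: stack=$ <S>  input=t t u t t $  — expand <S> → <L> <D>
step 2: stack=$ <D> <L>  input=t t u t t $  — expand <L> → <G> t
step 3: stack=$ <D> t <G>  input=t t u t t $  — expand <G> → λ
step 4: stack=$ <D> t  input=t t u t t $  — match t
step 5: stack=$ <D>  input=t u t t $  — expand <D> → <L> u t t
step 6: stack=$ t t u <L>  input=t u t t $  — expand <L> → <G> t
step 7: stack=$ t t u t <G>  input=t u t t $  — expand <G> → λ
step 8: stack=$ t t u t  input=t u t t $  — match t
step 9: stack=$ t t u  input=u t t $  — match u
step 10: stack=$ t t  input=t t $  — match t
step 11: stack=$ t  input=t $  — match t
Accept reached after 11 steps.

11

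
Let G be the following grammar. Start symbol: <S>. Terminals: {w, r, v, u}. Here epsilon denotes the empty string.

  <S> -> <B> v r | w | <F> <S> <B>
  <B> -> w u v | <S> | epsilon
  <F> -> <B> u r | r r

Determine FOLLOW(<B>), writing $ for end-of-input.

FIRST(<S>): from <S>-><B> v r we get {r, u, v, w}; from <S>->w we get {w}; from <S>-><F> <S> <B> we get {r, u, v, w}. So FIRST(<S>) = {r, u, v, w}.
FIRST(<B>): from <B>->w u v we get {w}; from <B>-><S> we get {r, u, v, w}; from <B>->epsilon we get {epsilon}. So FIRST(<B>) = {epsilon, r, u, v, w}.
FIRST(<F>): from <F>-><B> u r we get {r, u, v, w}; from <F>->r r we get {r}. So FIRST(<F>) = {r, u, v, w}.
FOLLOW(<S>) includes $ since <S> is the start symbol.
FOLLOW(<F>): in <S>-><F> <S> <B>, <F> is followed by <S> <B> with FIRST {r, u, v, w}. Thus FOLLOW(<F>) = {r, u, v, w}.
FOLLOW(<S>): in <S>-><F> <S> <B>, <S> is followed by <B> with FIRST {epsilon, r, u, v, w}; in <S>-><F> <S> <B>, the suffix after <S> is nullable (adds nothing new); in <B>-><S>, the suffix after <S> is empty, so FOLLOW(<S>) ⊇ FOLLOW(<B>) = {$, r, u, v, w}. Thus FOLLOW(<S>) = {$, r, u, v, w}.
FOLLOW(<B>): in <S>-><B> v r, <B> is followed by v r with FIRST {v}; in <S>-><F> <S> <B>, the suffix after <B> is empty, so FOLLOW(<B>) ⊇ FOLLOW(<S>) = {$, r, u, v, w}; in <F>-><B> u r, <B> is followed by u r with FIRST {u}. Thus FOLLOW(<B>) = {$, r, u, v, w}.

{$, r, u, v, w}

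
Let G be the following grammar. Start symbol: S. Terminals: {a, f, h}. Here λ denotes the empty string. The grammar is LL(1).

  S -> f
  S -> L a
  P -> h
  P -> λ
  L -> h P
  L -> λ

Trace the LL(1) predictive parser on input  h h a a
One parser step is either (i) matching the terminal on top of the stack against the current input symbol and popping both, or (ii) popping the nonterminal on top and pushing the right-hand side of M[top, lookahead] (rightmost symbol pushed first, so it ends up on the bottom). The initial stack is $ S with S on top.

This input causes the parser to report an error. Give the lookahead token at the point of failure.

a

     Stack    Input      Action
  1  $ S      h h a a $  expand S -> L a
  2  $ a L    h h a a $  expand L -> h P
  3  $ a P h  h h a a $  match h
  4  $ a P    h a a $    expand P -> h
  5  $ a h    h a a $    match h
  6  $ a      a a $      match a
  7  $        a $        error: stack empty but input remains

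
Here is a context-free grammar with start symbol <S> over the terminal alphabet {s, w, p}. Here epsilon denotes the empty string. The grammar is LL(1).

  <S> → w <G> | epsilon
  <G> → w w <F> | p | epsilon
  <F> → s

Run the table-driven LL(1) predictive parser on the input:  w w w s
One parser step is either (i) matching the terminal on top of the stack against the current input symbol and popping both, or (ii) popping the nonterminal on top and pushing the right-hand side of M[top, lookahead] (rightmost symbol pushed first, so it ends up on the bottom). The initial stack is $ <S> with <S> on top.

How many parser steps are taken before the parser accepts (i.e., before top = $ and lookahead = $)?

step 1: stack=$ <S>  input=w w w s $  — expand <S> → w <G>
step 2: stack=$ <G> w  input=w w w s $  — match w
step 3: stack=$ <G>  input=w w s $  — expand <G> → w w <F>
step 4: stack=$ <F> w w  input=w w s $  — match w
step 5: stack=$ <F> w  input=w s $  — match w
step 6: stack=$ <F>  input=s $  — expand <F> → s
step 7: stack=$ s  input=s $  — match s
Accept reached after 7 steps.

7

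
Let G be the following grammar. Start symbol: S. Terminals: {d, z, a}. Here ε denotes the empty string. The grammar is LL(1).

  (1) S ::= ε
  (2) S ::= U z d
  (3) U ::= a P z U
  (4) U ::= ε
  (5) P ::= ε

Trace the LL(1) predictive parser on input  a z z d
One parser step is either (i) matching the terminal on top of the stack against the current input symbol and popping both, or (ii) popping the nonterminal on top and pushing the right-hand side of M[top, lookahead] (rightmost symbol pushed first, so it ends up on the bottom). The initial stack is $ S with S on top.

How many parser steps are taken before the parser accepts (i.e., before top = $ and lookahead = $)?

8

step 1: stack=$ S  input=a z z d $  — expand S ::= U z d
step 2: stack=$ d z U  input=a z z d $  — expand U ::= a P z U
step 3: stack=$ d z U z P a  input=a z z d $  — match a
step 4: stack=$ d z U z P  input=z z d $  — expand P ::= ε
step 5: stack=$ d z U z  input=z z d $  — match z
step 6: stack=$ d z U  input=z d $  — expand U ::= ε
step 7: stack=$ d z  input=z d $  — match z
step 8: stack=$ d  input=d $  — match d
Accept reached after 8 steps.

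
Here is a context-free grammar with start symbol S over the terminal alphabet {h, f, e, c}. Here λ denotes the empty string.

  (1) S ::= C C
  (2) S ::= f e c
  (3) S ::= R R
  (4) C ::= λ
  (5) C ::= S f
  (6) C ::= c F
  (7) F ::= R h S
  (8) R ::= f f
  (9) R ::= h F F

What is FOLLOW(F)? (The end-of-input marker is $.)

FIRST(R): from R::=f f we get {f}; from R::=h F F we get {h}. So FIRST(R) = {f, h}.
FIRST(F): from F::=R h S we get {f, h}. So FIRST(F) = {f, h}.
FIRST(S): from S::=C C we get {λ, c, f, h}; from S::=f e c we get {f}; from S::=R R we get {f, h}. So FIRST(S) = {λ, c, f, h}.
FIRST(C): from C::=λ we get {λ}; from C::=S f we get {c, f, h}; from C::=c F we get {c}. So FIRST(C) = {λ, c, f, h}.
FOLLOW(S) includes $ since S is the start symbol.
FOLLOW(S): in C::=S f, S is followed by f with FIRST {f}; in F::=R h S, the suffix after S is empty, so FOLLOW(S) ⊇ FOLLOW(F) = {$, c, f, h}. Thus FOLLOW(S) = {$, c, f, h}.
FOLLOW(C): in S::=C C (occurrence 1), C is followed by C with FIRST {λ, c, f, h}; in S::=C C (occurrence 1), the suffix after C is nullable, so FOLLOW(C) ⊇ FOLLOW(S) = {$, c, f, h}; in S::=C C (occurrence 2), the suffix after C is empty, so FOLLOW(C) ⊇ FOLLOW(S) = {$, c, f, h}. Thus FOLLOW(C) = {$, c, f, h}.
FOLLOW(R): in S::=R R (occurrence 1), R is followed by R with FIRST {f, h}; in S::=R R (occurrence 2), the suffix after R is empty, so FOLLOW(R) ⊇ FOLLOW(S) = {$, c, f, h}; in F::=R h S, R is followed by h S with FIRST {h}. Thus FOLLOW(R) = {$, c, f, h}.
FOLLOW(F): in C::=c F, the suffix after F is empty, so FOLLOW(F) ⊇ FOLLOW(C) = {$, c, f, h}; in R::=h F F (occurrence 1), F is followed by F with FIRST {f, h}; in R::=h F F (occurrence 2), the suffix after F is empty, so FOLLOW(F) ⊇ FOLLOW(R) = {$, c, f, h}. Thus FOLLOW(F) = {$, c, f, h}.

{$, c, f, h}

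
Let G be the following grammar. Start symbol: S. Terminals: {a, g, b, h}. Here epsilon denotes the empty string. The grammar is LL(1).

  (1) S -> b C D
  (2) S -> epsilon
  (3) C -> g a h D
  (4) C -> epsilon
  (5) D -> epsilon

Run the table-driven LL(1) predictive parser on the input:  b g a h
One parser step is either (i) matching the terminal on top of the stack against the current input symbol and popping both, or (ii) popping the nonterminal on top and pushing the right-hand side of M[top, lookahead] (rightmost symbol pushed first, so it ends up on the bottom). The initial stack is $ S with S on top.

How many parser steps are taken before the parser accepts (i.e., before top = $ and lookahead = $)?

step 1: stack=$ S  input=b g a h $  — expand S -> b C D
step 2: stack=$ D C b  input=b g a h $  — match b
step 3: stack=$ D C  input=g a h $  — expand C -> g a h D
step 4: stack=$ D D h a g  input=g a h $  — match g
step 5: stack=$ D D h a  input=a h $  — match a
step 6: stack=$ D D h  input=h $  — match h
step 7: stack=$ D D  input=$  — expand D -> epsilon
step 8: stack=$ D  input=$  — expand D -> epsilon
Accept reached after 8 steps.

8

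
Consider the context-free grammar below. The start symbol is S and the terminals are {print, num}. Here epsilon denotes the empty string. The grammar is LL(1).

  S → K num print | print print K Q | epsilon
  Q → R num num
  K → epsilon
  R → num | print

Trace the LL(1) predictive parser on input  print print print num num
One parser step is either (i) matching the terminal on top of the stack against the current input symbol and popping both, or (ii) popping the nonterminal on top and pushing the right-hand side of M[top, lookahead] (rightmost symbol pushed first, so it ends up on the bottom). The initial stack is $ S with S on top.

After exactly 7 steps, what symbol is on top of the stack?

num

     Stack              Input                        Action
  1  $ S                print print print num num $  expand S → print print K Q
  2  $ Q K print print  print print print num num $  match print
  3  $ Q K print        print print num num $        match print
  4  $ Q K              print num num $              expand K → epsilon
  5  $ Q                print num num $              expand Q → R num num
  6  $ num num R        print num num $              expand R → print
  7  $ num num print    print num num $              match print
Stack after step 7: $ num num (top = num).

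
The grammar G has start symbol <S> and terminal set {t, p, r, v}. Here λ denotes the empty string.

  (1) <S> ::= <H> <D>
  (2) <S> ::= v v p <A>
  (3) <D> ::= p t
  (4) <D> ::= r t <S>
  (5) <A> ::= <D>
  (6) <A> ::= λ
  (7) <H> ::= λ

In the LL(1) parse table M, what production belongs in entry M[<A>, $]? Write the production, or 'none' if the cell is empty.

FIRST(<D>) = {p, r}
FIRST(<H>) = {λ}
FIRST(<S>) = {p, r, v}  (via <H> <D>)
FIRST(<A>) = {λ, p, r}  (via <D>)
FOLLOW(<S>) includes $ since <S> is the start symbol.
FOLLOW(<S>): in <D>::=r t <S>, the suffix after <S> is empty, so FOLLOW(<S>) ⊇ FOLLOW(<D>) = {$}. Thus FOLLOW(<S>) = {$}.
FOLLOW(<A>): in <S>::=v v p <A>, the suffix after <A> is empty, so FOLLOW(<A>) ⊇ FOLLOW(<S>) = {$}. Thus FOLLOW(<A>) = {$}.
For <A> ::= <D>: FIRST(<D>) = {p, r}, so it goes in M[<A>, t] for t ∈ {p, r}.
For <A> ::= λ: FIRST(λ) = {λ}, so it goes in M[<A>, t] for t ∈ {}; since λ ∈ FIRST, also for every t ∈ FOLLOW(<A>) = {$}.

<A> ::= λ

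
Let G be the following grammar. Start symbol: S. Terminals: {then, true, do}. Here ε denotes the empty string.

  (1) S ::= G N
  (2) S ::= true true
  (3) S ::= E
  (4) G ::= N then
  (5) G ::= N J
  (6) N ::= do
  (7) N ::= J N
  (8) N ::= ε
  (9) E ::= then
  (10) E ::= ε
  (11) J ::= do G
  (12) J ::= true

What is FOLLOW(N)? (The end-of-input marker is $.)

{$, do, then, true}

FIRST(E): from E::=then we get {then}; from E::=ε we get {ε}. So FIRST(E) = {ε, then}.
FIRST(J): from J::=do G we get {do}; from J::=true we get {true}. So FIRST(J) = {do, true}.
FIRST(N): from N::=do we get {do}; from N::=J N we get {do, true}; from N::=ε we get {ε}. So FIRST(N) = {ε, do, true}.
FIRST(G): from G::=N then we get {do, then, true}; from G::=N J we get {do, true}. So FIRST(G) = {do, then, true}.
FIRST(S): from S::=G N we get {do, then, true}; from S::=true true we get {true}; from S::=E we get {ε, then}. So FIRST(S) = {ε, do, then, true}.
FOLLOW(S) includes $ since S is the start symbol.
FOLLOW(S): S appears on no right-hand side. Thus FOLLOW(S) = {$}.
FOLLOW(N): in S::=G N, the suffix after N is empty, so FOLLOW(N) ⊇ FOLLOW(S) = {$}; in G::=N then, N is followed by then with FIRST {then}; in G::=N J, N is followed by J with FIRST {do, true}; in N::=J N, the suffix after N is empty (adds nothing new). Thus FOLLOW(N) = {$, do, then, true}.
FOLLOW(E): in S::=E, the suffix after E is empty, so FOLLOW(E) ⊇ FOLLOW(S) = {$}. Thus FOLLOW(E) = {$}.
FOLLOW(G): in S::=G N, G is followed by N with FIRST {ε, do, true}; in S::=G N, the suffix after G is nullable, so FOLLOW(G) ⊇ FOLLOW(S) = {$}; in J::=do G, the suffix after G is empty, so FOLLOW(G) ⊇ FOLLOW(J) = {$, do, then, true}. Thus FOLLOW(G) = {$, do, then, true}.
FOLLOW(J): in G::=N J, the suffix after J is empty, so FOLLOW(J) ⊇ FOLLOW(G) = {$, do, then, true}; in N::=J N, J is followed by N with FIRST {ε, do, true}; in N::=J N, the suffix after J is nullable, so FOLLOW(J) ⊇ FOLLOW(N) = {$, do, then, true}. Thus FOLLOW(J) = {$, do, then, true}.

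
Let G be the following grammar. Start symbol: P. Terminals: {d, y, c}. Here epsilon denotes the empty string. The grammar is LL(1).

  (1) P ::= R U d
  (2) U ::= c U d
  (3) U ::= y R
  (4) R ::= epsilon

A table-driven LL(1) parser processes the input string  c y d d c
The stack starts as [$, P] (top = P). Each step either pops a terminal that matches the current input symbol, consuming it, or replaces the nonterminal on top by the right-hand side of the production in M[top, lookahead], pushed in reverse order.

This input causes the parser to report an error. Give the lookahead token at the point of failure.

c

      Stack      Input        Action
   1  $ P        c y d d c $  expand P ::= R U d
   2  $ d U R    c y d d c $  expand R ::= epsilon
   3  $ d U      c y d d c $  expand U ::= c U d
   4  $ d d U c  c y d d c $  match c
   5  $ d d U    y d d c $    expand U ::= y R
   6  $ d d R y  y d d c $    match y
   7  $ d d R    d d c $      expand R ::= epsilon
   8  $ d d      d d c $      match d
   9  $ d        d c $        match d
  10  $          c $          error: stack empty but input remains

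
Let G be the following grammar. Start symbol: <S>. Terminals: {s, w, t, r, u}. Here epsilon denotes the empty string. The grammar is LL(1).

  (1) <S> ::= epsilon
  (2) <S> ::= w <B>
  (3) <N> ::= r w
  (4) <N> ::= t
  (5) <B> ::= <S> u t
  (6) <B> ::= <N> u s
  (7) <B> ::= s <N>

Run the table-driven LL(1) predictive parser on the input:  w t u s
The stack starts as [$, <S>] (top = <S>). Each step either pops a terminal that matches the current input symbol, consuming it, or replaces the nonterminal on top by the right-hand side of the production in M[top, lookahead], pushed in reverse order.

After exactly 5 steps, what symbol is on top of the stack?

     Stack      Input      Action
  1  $ <S>      w t u s $  expand <S> ::= w <B>
  2  $ <B> w    w t u s $  match w
  3  $ <B>      t u s $    expand <B> ::= <N> u s
  4  $ s u <N>  t u s $    expand <N> ::= t
  5  $ s u t    t u s $    match t
Stack after step 5: $ s u (top = u).

u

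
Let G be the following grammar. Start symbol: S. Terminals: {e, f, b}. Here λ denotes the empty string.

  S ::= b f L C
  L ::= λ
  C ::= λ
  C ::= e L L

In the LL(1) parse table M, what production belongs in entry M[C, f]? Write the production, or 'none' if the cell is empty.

FIRST(S) = {b}
FIRST(L) = {λ}
FIRST(C) = {λ, e}
FOLLOW(S) includes $ since S is the start symbol.
FOLLOW(S): S appears on no right-hand side. Thus FOLLOW(S) = {$}.
FOLLOW(C): in S::=b f L C, the suffix after C is empty, so FOLLOW(C) ⊇ FOLLOW(S) = {$}. Thus FOLLOW(C) = {$}.
For C ::= λ: FIRST(λ) = {λ}, so it goes in M[C, t] for t ∈ {}; since λ ∈ FIRST, also for every t ∈ FOLLOW(C) = {$}.
For C ::= e L L: FIRST(e L L) = {e}, so it goes in M[C, t] for t ∈ {e}.
None of these place a production in M[C, f].

none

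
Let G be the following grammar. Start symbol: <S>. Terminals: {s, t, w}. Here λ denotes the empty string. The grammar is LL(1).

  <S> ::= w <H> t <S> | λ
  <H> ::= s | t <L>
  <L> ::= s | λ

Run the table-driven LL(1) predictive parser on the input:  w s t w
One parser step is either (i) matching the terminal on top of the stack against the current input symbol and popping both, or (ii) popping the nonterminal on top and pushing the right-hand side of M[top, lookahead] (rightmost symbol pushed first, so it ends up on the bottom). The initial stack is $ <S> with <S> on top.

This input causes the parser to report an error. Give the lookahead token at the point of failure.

     Stack          Input      Action
  1  $ <S>          w s t w $  expand <S> ::= w <H> t <S>
  2  $ <S> t <H> w  w s t w $  match w
  3  $ <S> t <H>    s t w $    expand <H> ::= s
  4  $ <S> t s      s t w $    match s
  5  $ <S> t        t w $      match t
  6  $ <S>          w $        expand <S> ::= w <H> t <S>
  7  $ <S> t <H> w  w $        match w
  8  $ <S> t <H>    $          error: M[<H>, $] is empty

$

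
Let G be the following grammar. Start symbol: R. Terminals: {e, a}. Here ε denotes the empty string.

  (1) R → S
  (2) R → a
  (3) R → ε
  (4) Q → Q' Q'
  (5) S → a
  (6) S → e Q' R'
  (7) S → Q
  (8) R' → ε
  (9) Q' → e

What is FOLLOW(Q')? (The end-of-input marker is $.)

{$, e}

FIRST(R') = {ε}
FIRST(Q') = {e}
FIRST(Q) = {e}  (via Q' Q')
FIRST(S) = {a, e}  (via Q)
FIRST(R) = {ε, a, e}  (via S)
FOLLOW(R) includes $ since R is the start symbol.
FOLLOW(R): R appears on no right-hand side. Thus FOLLOW(R) = {$}.
FOLLOW(S): in R→S, the suffix after S is empty, so FOLLOW(S) ⊇ FOLLOW(R) = {$}. Thus FOLLOW(S) = {$}.
FOLLOW(Q): in S→Q, the suffix after Q is empty, so FOLLOW(Q) ⊇ FOLLOW(S) = {$}. Thus FOLLOW(Q) = {$}.
FOLLOW(R'): in S→e Q' R', the suffix after R' is empty, so FOLLOW(R') ⊇ FOLLOW(S) = {$}. Thus FOLLOW(R') = {$}.
FOLLOW(Q'): in Q→Q' Q' (occurrence 1), Q' is followed by Q' with FIRST {e}; in Q→Q' Q' (occurrence 2), the suffix after Q' is empty, so FOLLOW(Q') ⊇ FOLLOW(Q) = {$}; in S→e Q' R', Q' is followed by R' with FIRST {ε}; in S→e Q' R', the suffix after Q' is nullable, so FOLLOW(Q') ⊇ FOLLOW(S) = {$}. Thus FOLLOW(Q') = {$, e}.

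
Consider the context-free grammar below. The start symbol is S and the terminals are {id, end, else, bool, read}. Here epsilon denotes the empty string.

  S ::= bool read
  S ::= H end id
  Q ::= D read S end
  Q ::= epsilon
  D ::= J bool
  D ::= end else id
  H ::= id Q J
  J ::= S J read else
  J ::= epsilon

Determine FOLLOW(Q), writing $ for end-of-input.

FIRST(H): from H::=id Q J we get {id}. So FIRST(H) = {id}.
FIRST(S): from S::=bool read we get {bool}; from S::=H end id we get {id}. So FIRST(S) = {bool, id}.
FIRST(J): from J::=S J read else we get {bool, id}; from J::=epsilon we get {epsilon}. So FIRST(J) = {epsilon, bool, id}.
FIRST(D): from D::=J bool we get {bool, id}; from D::=end else id we get {end}. So FIRST(D) = {bool, end, id}.
FIRST(Q): from Q::=D read S end we get {bool, end, id}; from Q::=epsilon we get {epsilon}. So FIRST(Q) = {epsilon, bool, end, id}.
FOLLOW(S) includes $ since S is the start symbol.
FOLLOW(S): in Q::=D read S end, S is followed by end with FIRST {end}; in J::=S J read else, S is followed by J read else with FIRST {bool, id, read}. Thus FOLLOW(S) = {$, bool, end, id, read}.
FOLLOW(D): in Q::=D read S end, D is followed by read S end with FIRST {read}. Thus FOLLOW(D) = {read}.
FOLLOW(H): in S::=H end id, H is followed by end id with FIRST {end}. Thus FOLLOW(H) = {end}.
FOLLOW(Q): in H::=id Q J, Q is followed by J with FIRST {epsilon, bool, id}; in H::=id Q J, the suffix after Q is nullable, so FOLLOW(Q) ⊇ FOLLOW(H) = {end}. Thus FOLLOW(Q) = {bool, end, id}.
FOLLOW(J): in D::=J bool, J is followed by bool with FIRST {bool}; in H::=id Q J, the suffix after J is empty, so FOLLOW(J) ⊇ FOLLOW(H) = {end}; in J::=S J read else, J is followed by read else with FIRST {read}. Thus FOLLOW(J) = {bool, end, read}.

{bool, end, id}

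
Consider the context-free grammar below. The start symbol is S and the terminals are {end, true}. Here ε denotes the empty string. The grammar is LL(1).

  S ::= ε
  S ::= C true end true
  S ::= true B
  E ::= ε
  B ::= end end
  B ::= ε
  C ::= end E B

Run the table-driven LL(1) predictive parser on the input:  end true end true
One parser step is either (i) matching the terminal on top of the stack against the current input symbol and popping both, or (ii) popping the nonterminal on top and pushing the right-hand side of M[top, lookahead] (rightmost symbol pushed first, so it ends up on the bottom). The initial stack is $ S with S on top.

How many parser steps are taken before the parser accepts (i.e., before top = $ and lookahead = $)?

     Stack                    Input                Action
  1  $ S                      end true end true $  expand S ::= C true end true
  2  $ true end true C        end true end true $  expand C ::= end E B
  3  $ true end true B E end  end true end true $  match end
  4  $ true end true B E      true end true $      expand E ::= ε
  5  $ true end true B        true end true $      expand B ::= ε
  6  $ true end true          true end true $      match true
  7  $ true end               end true $           match end
  8  $ true                   true $               match true
Accept reached after 8 steps.

8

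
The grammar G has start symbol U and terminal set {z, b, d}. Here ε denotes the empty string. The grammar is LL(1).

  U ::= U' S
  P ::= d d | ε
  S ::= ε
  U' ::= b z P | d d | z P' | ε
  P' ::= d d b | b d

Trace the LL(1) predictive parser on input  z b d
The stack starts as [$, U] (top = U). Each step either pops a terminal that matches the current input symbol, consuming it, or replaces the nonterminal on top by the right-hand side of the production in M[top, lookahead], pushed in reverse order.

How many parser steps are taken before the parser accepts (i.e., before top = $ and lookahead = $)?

7

step 1: stack=$ U  input=z b d $  — expand U ::= U' S
step 2: stack=$ S U'  input=z b d $  — expand U' ::= z P'
step 3: stack=$ S P' z  input=z b d $  — match z
step 4: stack=$ S P'  input=b d $  — expand P' ::= b d
step 5: stack=$ S d b  input=b d $  — match b
step 6: stack=$ S d  input=d $  — match d
step 7: stack=$ S  input=$  — expand S ::= ε
Accept reached after 7 steps.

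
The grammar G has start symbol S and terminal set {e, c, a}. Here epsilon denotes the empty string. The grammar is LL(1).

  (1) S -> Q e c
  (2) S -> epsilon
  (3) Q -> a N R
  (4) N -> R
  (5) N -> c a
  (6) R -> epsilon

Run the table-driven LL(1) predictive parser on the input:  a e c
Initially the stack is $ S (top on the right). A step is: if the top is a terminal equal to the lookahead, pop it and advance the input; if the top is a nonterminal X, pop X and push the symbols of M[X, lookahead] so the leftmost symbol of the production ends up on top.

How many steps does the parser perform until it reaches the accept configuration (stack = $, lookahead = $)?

     Stack        Input    Action
  1  $ S          a e c $  expand S -> Q e c
  2  $ c e Q      a e c $  expand Q -> a N R
  3  $ c e R N a  a e c $  match a
  4  $ c e R N    e c $    expand N -> R
  5  $ c e R R    e c $    expand R -> epsilon
  6  $ c e R      e c $    expand R -> epsilon
  7  $ c e        e c $    match e
  8  $ c          c $      match c
Accept reached after 8 steps.

8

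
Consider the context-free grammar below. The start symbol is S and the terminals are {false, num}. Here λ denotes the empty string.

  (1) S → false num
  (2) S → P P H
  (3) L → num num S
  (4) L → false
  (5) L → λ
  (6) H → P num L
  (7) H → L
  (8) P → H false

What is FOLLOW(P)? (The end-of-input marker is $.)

FIRST(L): from L→num num S we get {num}; from L→false we get {false}; from L→λ we get {λ}. So FIRST(L) = {λ, false, num}.
FIRST(S): from S→false num we get {false}; from S→P P H we get {false, num}. So FIRST(S) = {false, num}.
FIRST(H): from H→P num L we get {false, num}; from H→L we get {λ, false, num}. So FIRST(H) = {λ, false, num}.
FIRST(P): from P→H false we get {false, num}. So FIRST(P) = {false, num}.
FOLLOW(S) includes $ since S is the start symbol.
FOLLOW(S): in L→num num S, the suffix after S is empty, so FOLLOW(S) ⊇ FOLLOW(L) = {$, false}. Thus FOLLOW(S) = {$, false}.
FOLLOW(H): in S→P P H, the suffix after H is empty, so FOLLOW(H) ⊇ FOLLOW(S) = {$, false}; in P→H false, H is followed by false with FIRST {false}. Thus FOLLOW(H) = {$, false}.
FOLLOW(L): in H→P num L, the suffix after L is empty, so FOLLOW(L) ⊇ FOLLOW(H) = {$, false}; in H→L, the suffix after L is empty, so FOLLOW(L) ⊇ FOLLOW(H) = {$, false}. Thus FOLLOW(L) = {$, false}.
FOLLOW(P): in S→P P H (occurrence 1), P is followed by P H with FIRST {false, num}; in S→P P H (occurrence 2), P is followed by H with FIRST {λ, false, num}; in S→P P H (occurrence 2), the suffix after P is nullable, so FOLLOW(P) ⊇ FOLLOW(S) = {$, false}; in H→P num L, P is followed by num L with FIRST {num}. Thus FOLLOW(P) = {$, false, num}.

{$, false, num}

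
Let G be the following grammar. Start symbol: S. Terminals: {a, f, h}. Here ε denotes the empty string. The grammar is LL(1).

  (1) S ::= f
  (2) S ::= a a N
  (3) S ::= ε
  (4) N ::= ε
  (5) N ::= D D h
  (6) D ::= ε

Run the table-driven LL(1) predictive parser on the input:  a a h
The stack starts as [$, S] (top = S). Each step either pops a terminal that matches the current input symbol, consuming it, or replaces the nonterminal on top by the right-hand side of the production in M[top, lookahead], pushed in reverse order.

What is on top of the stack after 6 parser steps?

     Stack    Input    Action
  1  $ S      a a h $  expand S ::= a a N
  2  $ N a a  a a h $  match a
  3  $ N a    a h $    match a
  4  $ N      h $      expand N ::= D D h
  5  $ h D D  h $      expand D ::= ε
  6  $ h D    h $      expand D ::= ε
Stack after step 6: $ h (top = h).

h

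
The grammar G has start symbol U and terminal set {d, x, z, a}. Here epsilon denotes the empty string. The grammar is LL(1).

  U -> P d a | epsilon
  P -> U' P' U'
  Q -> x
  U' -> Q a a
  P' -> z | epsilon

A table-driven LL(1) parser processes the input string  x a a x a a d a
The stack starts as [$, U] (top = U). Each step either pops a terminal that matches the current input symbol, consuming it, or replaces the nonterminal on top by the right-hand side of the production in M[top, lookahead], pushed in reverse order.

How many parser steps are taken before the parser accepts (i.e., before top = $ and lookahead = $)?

      Stack              Input              Action
   1  $ U                x a a x a a d a $  expand U -> P d a
   2  $ a d P            x a a x a a d a $  expand P -> U' P' U'
   3  $ a d U' P' U'     x a a x a a d a $  expand U' -> Q a a
   4  $ a d U' P' a a Q  x a a x a a d a $  expand Q -> x
   5  $ a d U' P' a a x  x a a x a a d a $  match x
   6  $ a d U' P' a a    a a x a a d a $    match a
   7  $ a d U' P' a      a x a a d a $      match a
   8  $ a d U' P'        x a a d a $        expand P' -> epsilon
   9  $ a d U'           x a a d a $        expand U' -> Q a a
  10  $ a d a a Q        x a a d a $        expand Q -> x
  11  $ a d a a x        x a a d a $        match x
  12  $ a d a a          a a d a $          match a
  13  $ a d a            a d a $            match a
  14  $ a d              d a $              match d
  15  $ a                a $                match a
Accept reached after 15 steps.

15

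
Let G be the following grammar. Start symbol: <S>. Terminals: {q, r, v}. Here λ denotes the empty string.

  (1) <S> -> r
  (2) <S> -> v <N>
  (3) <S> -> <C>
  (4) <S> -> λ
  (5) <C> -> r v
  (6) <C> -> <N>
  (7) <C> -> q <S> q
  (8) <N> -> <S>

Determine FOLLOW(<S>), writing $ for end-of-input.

{$, q}

FIRST(<S>) = {λ, q, r, v}  (via <C>)
FIRST(<N>) = {λ, q, r, v}  (via <S>)
FIRST(<C>) = {λ, q, r, v}  (via <N>)
FOLLOW(<S>) includes $ since <S> is the start symbol.
FOLLOW(<S>): in <C>->q <S> q, <S> is followed by q with FIRST {q}; in <N>-><S>, the suffix after <S> is empty, so FOLLOW(<S>) ⊇ FOLLOW(<N>) = {$, q}. Thus FOLLOW(<S>) = {$, q}.
FOLLOW(<C>): in <S>-><C>, the suffix after <C> is empty, so FOLLOW(<C>) ⊇ FOLLOW(<S>) = {$, q}. Thus FOLLOW(<C>) = {$, q}.
FOLLOW(<N>): in <S>->v <N>, the suffix after <N> is empty, so FOLLOW(<N>) ⊇ FOLLOW(<S>) = {$, q}; in <C>-><N>, the suffix after <N> is empty, so FOLLOW(<N>) ⊇ FOLLOW(<C>) = {$, q}. Thus FOLLOW(<N>) = {$, q}.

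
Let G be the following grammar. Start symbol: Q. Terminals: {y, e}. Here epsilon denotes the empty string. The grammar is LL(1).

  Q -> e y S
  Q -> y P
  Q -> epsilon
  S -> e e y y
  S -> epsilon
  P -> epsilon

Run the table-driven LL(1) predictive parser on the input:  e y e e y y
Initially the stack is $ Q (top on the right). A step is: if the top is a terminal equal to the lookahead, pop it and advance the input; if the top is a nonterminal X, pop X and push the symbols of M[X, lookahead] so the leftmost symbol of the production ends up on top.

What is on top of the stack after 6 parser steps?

step 1: stack=$ Q  input=e y e e y y $  — expand Q -> e y S
step 2: stack=$ S y e  input=e y e e y y $  — match e
step 3: stack=$ S y  input=y e e y y $  — match y
step 4: stack=$ S  input=e e y y $  — expand S -> e e y y
step 5: stack=$ y y e e  input=e e y y $  — match e
step 6: stack=$ y y e  input=e y y $  — match e
Stack after step 6: $ y y (top = y).

y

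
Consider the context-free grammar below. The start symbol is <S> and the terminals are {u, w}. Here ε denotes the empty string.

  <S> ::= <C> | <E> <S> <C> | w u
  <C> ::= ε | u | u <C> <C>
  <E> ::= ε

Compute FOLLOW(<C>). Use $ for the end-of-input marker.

{$, u}

FIRST(<C>): from <C>::=ε we get {ε}; from <C>::=u we get {u}; from <C>::=u <C> <C> we get {u}. So FIRST(<C>) = {ε, u}.
FIRST(<E>): from <E>::=ε we get {ε}. So FIRST(<E>) = {ε}.
FIRST(<S>): from <S>::=<C> we get {ε, u}; from <S>::=<E> <S> <C> we get {ε, u, w}; from <S>::=w u we get {w}. So FIRST(<S>) = {ε, u, w}.
FOLLOW(<S>) includes $ since <S> is the start symbol.
FOLLOW(<S>): in <S>::=<E> <S> <C>, <S> is followed by <C> with FIRST {ε, u}; in <S>::=<E> <S> <C>, the suffix after <S> is nullable (adds nothing new). Thus FOLLOW(<S>) = {$, u}.
FOLLOW(<C>): in <S>::=<C>, the suffix after <C> is empty, so FOLLOW(<C>) ⊇ FOLLOW(<S>) = {$, u}; in <S>::=<E> <S> <C>, the suffix after <C> is empty, so FOLLOW(<C>) ⊇ FOLLOW(<S>) = {$, u}; in <C>::=u <C> <C> (occurrence 1), <C> is followed by <C> with FIRST {ε, u}; in <C>::=u <C> <C> (occurrence 1), the suffix after <C> is nullable (adds nothing new); in <C>::=u <C> <C> (occurrence 2), the suffix after <C> is empty (adds nothing new). Thus FOLLOW(<C>) = {$, u}.
FOLLOW(<E>): in <S>::=<E> <S> <C>, <E> is followed by <S> <C> with FIRST {ε, u, w}; in <S>::=<E> <S> <C>, the suffix after <E> is nullable, so FOLLOW(<E>) ⊇ FOLLOW(<S>) = {$, u}. Thus FOLLOW(<E>) = {$, u, w}.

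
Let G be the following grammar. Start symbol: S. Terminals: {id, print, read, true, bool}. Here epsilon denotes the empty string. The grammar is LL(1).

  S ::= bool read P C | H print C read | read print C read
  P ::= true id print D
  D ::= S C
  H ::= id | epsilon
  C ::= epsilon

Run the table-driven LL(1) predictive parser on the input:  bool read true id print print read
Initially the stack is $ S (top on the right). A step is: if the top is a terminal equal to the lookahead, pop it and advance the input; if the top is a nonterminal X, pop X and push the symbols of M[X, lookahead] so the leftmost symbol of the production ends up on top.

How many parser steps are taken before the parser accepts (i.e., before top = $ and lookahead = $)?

15

      Stack                 Input                                 Action
   1  $ S                   bool read true id print print read $  expand S ::= bool read P C
   2  $ C P read bool       bool read true id print print read $  match bool
   3  $ C P read            read true id print print read $       match read
   4  $ C P                 true id print print read $            expand P ::= true id print D
   5  $ C D print id true   true id print print read $            match true
   6  $ C D print id        id print print read $                 match id
   7  $ C D print           print print read $                    match print
   8  $ C D                 print read $                          expand D ::= S C
   9  $ C C S               print read $                          expand S ::= H print C read
  10  $ C C read C print H  print read $                          expand H ::= epsilon
  11  $ C C read C print    print read $                          match print
  12  $ C C read C          read $                                expand C ::= epsilon
  13  $ C C read            read $                                match read
  14  $ C C                 $                                     expand C ::= epsilon
  15  $ C                   $                                     expand C ::= epsilon
Accept reached after 15 steps.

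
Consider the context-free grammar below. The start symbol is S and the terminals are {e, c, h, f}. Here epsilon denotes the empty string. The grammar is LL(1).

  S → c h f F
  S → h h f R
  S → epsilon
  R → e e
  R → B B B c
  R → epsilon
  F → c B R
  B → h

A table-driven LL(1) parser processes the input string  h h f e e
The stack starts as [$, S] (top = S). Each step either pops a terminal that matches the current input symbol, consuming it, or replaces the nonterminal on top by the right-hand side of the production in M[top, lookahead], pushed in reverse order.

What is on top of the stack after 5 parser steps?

e

     Stack      Input        Action
  1  $ S        h h f e e $  expand S → h h f R
  2  $ R f h h  h h f e e $  match h
  3  $ R f h    h f e e $    match h
  4  $ R f      f e e $      match f
  5  $ R        e e $        expand R → e e
Stack after step 5: $ e e (top = e).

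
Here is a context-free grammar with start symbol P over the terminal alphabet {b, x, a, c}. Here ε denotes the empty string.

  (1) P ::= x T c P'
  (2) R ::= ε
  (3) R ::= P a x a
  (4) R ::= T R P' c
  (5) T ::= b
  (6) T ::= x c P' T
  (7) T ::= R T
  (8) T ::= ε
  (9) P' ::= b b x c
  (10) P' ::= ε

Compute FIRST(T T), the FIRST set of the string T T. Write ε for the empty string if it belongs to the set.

{ε, b, c, x}

FIRST(P) = {x}
FIRST(P') = {ε, b}
FIRST(R) = {ε, b, c, x}  (via P a x a, T R P' c)
FIRST(T) = {ε, b, c, x}  (via R T)
FIRST(T T): take FIRST of each symbol in turn, carrying on past any symbol whose FIRST contains ε; result {ε, b, c, x}.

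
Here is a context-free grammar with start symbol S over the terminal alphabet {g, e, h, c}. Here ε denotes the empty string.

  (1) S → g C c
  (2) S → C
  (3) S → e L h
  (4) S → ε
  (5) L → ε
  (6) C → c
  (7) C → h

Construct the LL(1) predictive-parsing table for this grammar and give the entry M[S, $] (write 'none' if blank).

S → ε

FIRST(L): from L→ε we get {ε}. So FIRST(L) = {ε}.
FIRST(C): from C→c we get {c}; from C→h we get {h}. So FIRST(C) = {c, h}.
FIRST(S): from S→g C c we get {g}; from S→C we get {c, h}; from S→e L h we get {e}; from S→ε we get {ε}. So FIRST(S) = {ε, c, e, g, h}.
FOLLOW(S) includes $ since S is the start symbol.
FOLLOW(S): S appears on no right-hand side. Thus FOLLOW(S) = {$}.
For S → g C c: FIRST(g C c) = {g}, so it goes in M[S, t] for t ∈ {g}.
For S → C: FIRST(C) = {c, h}, so it goes in M[S, t] for t ∈ {c, h}.
For S → e L h: FIRST(e L h) = {e}, so it goes in M[S, t] for t ∈ {e}.
For S → ε: FIRST(ε) = {ε}, so it goes in M[S, t] for t ∈ {}; since ε ∈ FIRST, also for every t ∈ FOLLOW(S) = {$}.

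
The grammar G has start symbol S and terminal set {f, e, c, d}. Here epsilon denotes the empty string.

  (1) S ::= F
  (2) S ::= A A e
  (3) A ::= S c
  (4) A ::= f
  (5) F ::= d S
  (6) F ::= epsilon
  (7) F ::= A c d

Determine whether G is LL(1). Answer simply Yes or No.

FIRST(S) = {epsilon, c, d, f}
FIRST(A) = {c, d, f}
FIRST(F) = {epsilon, c, d, f}
FOLLOW(S) = {$, c}
FOLLOW(A) = {c, d, e, f}
FOLLOW(F) = {$, c}
Cell M[A, f] receives both A ::= S c and A ::= f — the grammar is not LL(1).

No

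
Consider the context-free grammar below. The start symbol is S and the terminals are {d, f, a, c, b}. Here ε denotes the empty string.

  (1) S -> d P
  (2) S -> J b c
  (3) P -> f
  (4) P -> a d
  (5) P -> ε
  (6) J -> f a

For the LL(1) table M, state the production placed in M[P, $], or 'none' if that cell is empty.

P -> ε

FIRST(P) = {ε, a, f}
FIRST(J) = {f}
FIRST(S) = {d, f}  (via J b c)
FOLLOW(S) includes $ since S is the start symbol.
FOLLOW(S): S appears on no right-hand side. Thus FOLLOW(S) = {$}.
FOLLOW(P): in S->d P, the suffix after P is empty, so FOLLOW(P) ⊇ FOLLOW(S) = {$}. Thus FOLLOW(P) = {$}.
For P -> f: FIRST(f) = {f}, so it goes in M[P, t] for t ∈ {f}.
For P -> a d: FIRST(a d) = {a}, so it goes in M[P, t] for t ∈ {a}.
For P -> ε: FIRST(ε) = {ε}, so it goes in M[P, t] for t ∈ {}; since ε ∈ FIRST, also for every t ∈ FOLLOW(P) = {$}.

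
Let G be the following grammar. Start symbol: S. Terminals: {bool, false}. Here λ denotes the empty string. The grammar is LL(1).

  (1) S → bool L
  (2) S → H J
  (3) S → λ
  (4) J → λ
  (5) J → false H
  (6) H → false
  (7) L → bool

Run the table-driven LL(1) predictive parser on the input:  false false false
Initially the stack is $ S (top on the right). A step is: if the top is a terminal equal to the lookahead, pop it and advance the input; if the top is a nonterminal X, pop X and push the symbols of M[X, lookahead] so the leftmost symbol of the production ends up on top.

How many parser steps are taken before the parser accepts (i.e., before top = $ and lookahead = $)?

     Stack      Input                Action
  1  $ S        false false false $  expand S → H J
  2  $ J H      false false false $  expand H → false
  3  $ J false  false false false $  match false
  4  $ J        false false $        expand J → false H
  5  $ H false  false false $        match false
  6  $ H        false $              expand H → false
  7  $ false    false $              match false
Accept reached after 7 steps.

7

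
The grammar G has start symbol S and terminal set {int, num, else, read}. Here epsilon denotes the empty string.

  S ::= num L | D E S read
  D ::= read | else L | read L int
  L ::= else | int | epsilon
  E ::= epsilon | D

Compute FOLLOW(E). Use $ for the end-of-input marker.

FIRST(D): from D::=read we get {read}; from D::=else L we get {else}; from D::=read L int we get {read}. So FIRST(D) = {else, read}.
FIRST(L): from L::=else we get {else}; from L::=int we get {int}; from L::=epsilon we get {epsilon}. So FIRST(L) = {epsilon, else, int}.
FIRST(S): from S::=num L we get {num}; from S::=D E S read we get {else, read}. So FIRST(S) = {else, num, read}.
FIRST(E): from E::=epsilon we get {epsilon}; from E::=D we get {else, read}. So FIRST(E) = {epsilon, else, read}.
FOLLOW(S) includes $ since S is the start symbol.
FOLLOW(S): in S::=D E S read, S is followed by read with FIRST {read}. Thus FOLLOW(S) = {$, read}.
FOLLOW(E): in S::=D E S read, E is followed by S read with FIRST {else, num, read}. Thus FOLLOW(E) = {else, num, read}.
FOLLOW(D): in S::=D E S read, D is followed by E S read with FIRST {else, num, read}; in E::=D, the suffix after D is empty, so FOLLOW(D) ⊇ FOLLOW(E) = {else, num, read}. Thus FOLLOW(D) = {else, num, read}.
FOLLOW(L): in S::=num L, the suffix after L is empty, so FOLLOW(L) ⊇ FOLLOW(S) = {$, read}; in D::=else L, the suffix after L is empty, so FOLLOW(L) ⊇ FOLLOW(D) = {else, num, read}; in D::=read L int, L is followed by int with FIRST {int}. Thus FOLLOW(L) = {$, else, int, num, read}.

{else, num, read}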